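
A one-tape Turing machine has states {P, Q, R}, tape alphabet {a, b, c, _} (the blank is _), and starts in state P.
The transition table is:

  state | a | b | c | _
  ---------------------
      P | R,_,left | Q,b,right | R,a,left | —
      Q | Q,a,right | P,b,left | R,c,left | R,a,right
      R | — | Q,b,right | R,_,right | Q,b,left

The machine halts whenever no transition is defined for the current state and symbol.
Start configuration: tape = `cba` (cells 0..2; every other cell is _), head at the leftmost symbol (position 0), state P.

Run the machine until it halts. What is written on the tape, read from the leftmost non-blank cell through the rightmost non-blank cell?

P | __[c]ba__   read c → write a, move left, go to R
R | _[_]aba__   read _ → write b, move left, go to Q
Q | [_]baba__   read _ → write a, move right, go to R
R | a[b]aba__   read b → write b, move right, go to Q
Q | ab[a]ba__   read a → write a, move right, go to Q
Q | aba[b]a__   read b → write b, move left, go to P
P | ab[a]ba__   read a → write _, move left, go to R
R | a[b]_ba__   read b → write b, move right, go to Q
Q | ab[_]ba__   read _ → write a, move right, go to R
R | aba[b]a__   read b → write b, move right, go to Q
Q | abab[a]__   read a → write a, move right, go to Q
Q | ababa[_]_   read _ → write a, move right, go to R
R | ababaa[_]   read _ → write b, move left, go to Q
Q | ababa[a]b   read a → write a, move right, go to Q
Q | ababaa[b]   read b → write b, move left, go to P
P | ababa[a]b   read a → write _, move left, go to R
R | abab[a]_b
The non-blank tape span at halt is ababa_b.

ababa_b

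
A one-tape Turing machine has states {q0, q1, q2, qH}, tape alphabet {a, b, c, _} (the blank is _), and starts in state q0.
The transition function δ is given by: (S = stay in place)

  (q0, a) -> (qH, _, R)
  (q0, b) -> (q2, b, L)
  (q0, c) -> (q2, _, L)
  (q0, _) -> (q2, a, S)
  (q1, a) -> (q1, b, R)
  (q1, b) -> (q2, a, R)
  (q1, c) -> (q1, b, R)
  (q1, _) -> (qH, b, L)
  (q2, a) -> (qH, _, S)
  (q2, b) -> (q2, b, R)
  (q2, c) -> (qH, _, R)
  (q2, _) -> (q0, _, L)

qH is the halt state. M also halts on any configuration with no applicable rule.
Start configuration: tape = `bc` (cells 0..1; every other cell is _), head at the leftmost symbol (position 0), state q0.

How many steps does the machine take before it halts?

4

q0 | __[b]c   read b → write b, move L, go to q2
q2 | _[_]bc   read _ → write _, move L, go to q0
q0 | [_]_bc   read _ → write a, move S, go to q2
q2 | [a]_bc   read a → write _, move S, go to qH
qH | [_]_bc
M halts after 4 transitions.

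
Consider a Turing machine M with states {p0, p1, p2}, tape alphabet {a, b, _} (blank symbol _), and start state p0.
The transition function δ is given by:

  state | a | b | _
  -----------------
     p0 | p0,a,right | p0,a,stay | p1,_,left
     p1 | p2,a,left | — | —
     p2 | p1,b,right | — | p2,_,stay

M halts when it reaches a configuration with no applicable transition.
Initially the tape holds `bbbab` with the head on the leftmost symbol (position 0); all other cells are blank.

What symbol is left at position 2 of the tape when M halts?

a

state=p0 head=0 tape=[b]bbab_   (p0,b)→(p0,a,stay)
state=p0 head=0 tape=[a]bbab_   (p0,a)→(p0,a,right)
state=p0 head=1 tape=a[b]bab_   (p0,b)→(p0,a,stay)
state=p0 head=1 tape=a[a]bab_   (p0,a)→(p0,a,right)
state=p0 head=2 tape=aa[b]ab_   (p0,b)→(p0,a,stay)
state=p0 head=2 tape=aa[a]ab_   (p0,a)→(p0,a,right)
state=p0 head=3 tape=aaa[a]b_   (p0,a)→(p0,a,right)
state=p0 head=4 tape=aaaa[b]_   (p0,b)→(p0,a,stay)
state=p0 head=4 tape=aaaa[a]_   (p0,a)→(p0,a,right)
state=p0 head=5 tape=aaaaa[_]   (p0,_)→(p1,_,left)
state=p1 head=4 tape=aaaa[a]_   (p1,a)→(p2,a,left)
state=p2 head=3 tape=aaa[a]a_   (p2,a)→(p1,b,right)
state=p1 head=4 tape=aaab[a]_   (p1,a)→(p2,a,left)
state=p2 head=3 tape=aaa[b]a_
Cell 2 holds a when M halts.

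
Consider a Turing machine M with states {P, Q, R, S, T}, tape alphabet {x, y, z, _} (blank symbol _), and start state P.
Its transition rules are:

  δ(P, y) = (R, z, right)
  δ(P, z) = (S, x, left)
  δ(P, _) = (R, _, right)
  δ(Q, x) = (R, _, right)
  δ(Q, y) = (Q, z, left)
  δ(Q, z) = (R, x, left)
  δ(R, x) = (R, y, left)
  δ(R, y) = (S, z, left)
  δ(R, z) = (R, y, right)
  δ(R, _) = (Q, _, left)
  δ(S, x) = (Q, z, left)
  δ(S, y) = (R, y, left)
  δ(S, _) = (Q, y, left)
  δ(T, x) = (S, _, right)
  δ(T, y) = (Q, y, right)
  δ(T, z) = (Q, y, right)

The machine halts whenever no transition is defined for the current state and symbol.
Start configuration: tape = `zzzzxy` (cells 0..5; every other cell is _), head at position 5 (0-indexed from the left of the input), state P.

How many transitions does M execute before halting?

17

state=P head=5 tape=__zzzzx[y]_   (P,y)→(R,z,right)
state=R head=6 tape=__zzzzxz[_]   (R,_)→(Q,_,left)
state=Q head=5 tape=__zzzzx[z]_   (Q,z)→(R,x,left)
state=R head=4 tape=__zzzz[x]x_   (R,x)→(R,y,left)
state=R head=3 tape=__zzz[z]yx_   (R,z)→(R,y,right)
state=R head=4 tape=__zzzy[y]x_   (R,y)→(S,z,left)
state=S head=3 tape=__zzz[y]zx_   (S,y)→(R,y,left)
state=R head=2 tape=__zz[z]yzx_   (R,z)→(R,y,right)
state=R head=3 tape=__zzy[y]zx_   (R,y)→(S,z,left)
state=S head=2 tape=__zz[y]zzx_   (S,y)→(R,y,left)
state=R head=1 tape=__z[z]yzzx_   (R,z)→(R,y,right)
state=R head=2 tape=__zy[y]zzx_   (R,y)→(S,z,left)
state=S head=1 tape=__z[y]zzzx_   (S,y)→(R,y,left)
state=R head=0 tape=__[z]yzzzx_   (R,z)→(R,y,right)
state=R head=1 tape=__y[y]zzzx_   (R,y)→(S,z,left)
state=S head=0 tape=__[y]zzzzx_   (S,y)→(R,y,left)
state=R head=-1 tape=_[_]yzzzzx_   (R,_)→(Q,_,left)
state=Q head=-2 tape=[_]_yzzzzx_
M halts after 17 transitions.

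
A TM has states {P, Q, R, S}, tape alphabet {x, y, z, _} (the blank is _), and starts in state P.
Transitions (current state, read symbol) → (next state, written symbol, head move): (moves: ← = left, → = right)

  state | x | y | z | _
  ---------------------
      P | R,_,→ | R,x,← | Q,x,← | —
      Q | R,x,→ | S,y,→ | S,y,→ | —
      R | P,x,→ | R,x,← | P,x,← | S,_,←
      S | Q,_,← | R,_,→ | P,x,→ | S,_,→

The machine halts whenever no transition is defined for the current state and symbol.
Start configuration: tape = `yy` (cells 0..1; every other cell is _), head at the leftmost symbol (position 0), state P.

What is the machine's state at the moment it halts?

Q

P | __[y]y   read y → write x, move ←, go to R
R | _[_]xy   read _ → write _, move ←, go to S
S | [_]_xy   read _ → write _, move →, go to S
S | _[_]xy   read _ → write _, move →, go to S
S | __[x]y   read x → write _, move ←, go to Q
Q | _[_]_y
No transition is defined for (Q, _); M halts in state Q.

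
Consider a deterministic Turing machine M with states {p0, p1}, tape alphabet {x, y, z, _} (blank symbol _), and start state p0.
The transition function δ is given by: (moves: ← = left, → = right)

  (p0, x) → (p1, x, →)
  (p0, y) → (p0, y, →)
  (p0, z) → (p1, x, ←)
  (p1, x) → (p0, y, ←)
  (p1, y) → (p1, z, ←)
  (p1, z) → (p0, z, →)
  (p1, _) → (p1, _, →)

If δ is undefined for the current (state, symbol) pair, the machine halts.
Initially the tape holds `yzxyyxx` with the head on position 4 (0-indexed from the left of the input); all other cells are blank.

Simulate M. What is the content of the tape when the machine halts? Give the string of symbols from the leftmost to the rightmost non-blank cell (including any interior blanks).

yyzzzzx

p0 | _yzxy[y]xx   read y → write y, move →, go to p0
p0 | _yzxyy[x]x   read x → write x, move →, go to p1
p1 | _yzxyyx[x]   read x → write y, move ←, go to p0
p0 | _yzxyy[x]y   read x → write x, move →, go to p1
p1 | _yzxyyx[y]   read y → write z, move ←, go to p1
p1 | _yzxyy[x]z   read x → write y, move ←, go to p0
p0 | _yzxy[y]yz   read y → write y, move →, go to p0
p0 | _yzxyy[y]z   read y → write y, move →, go to p0
p0 | _yzxyyy[z]   read z → write x, move ←, go to p1
p1 | _yzxyy[y]x   read y → write z, move ←, go to p1
p1 | _yzxy[y]zx   read y → write z, move ←, go to p1
p1 | _yzx[y]zzx   read y → write z, move ←, go to p1
p1 | _yz[x]zzzx   read x → write y, move ←, go to p0
p0 | _y[z]yzzzx   read z → write x, move ←, go to p1
p1 | _[y]xyzzzx   read y → write z, move ←, go to p1
p1 | [_]zxyzzzx   read _ → write _, move →, go to p1
p1 | _[z]xyzzzx   read z → write z, move →, go to p0
p0 | _z[x]yzzzx   read x → write x, move →, go to p1
p1 | _zx[y]zzzx   read y → write z, move ←, go to p1
p1 | _z[x]zzzzx   read x → write y, move ←, go to p0
p0 | _[z]yzzzzx   read z → write x, move ←, go to p1
p1 | [_]xyzzzzx   read _ → write _, move →, go to p1
p1 | _[x]yzzzzx   read x → write y, move ←, go to p0
p0 | [_]yyzzzzx
The non-blank tape span at halt is yyzzzzx.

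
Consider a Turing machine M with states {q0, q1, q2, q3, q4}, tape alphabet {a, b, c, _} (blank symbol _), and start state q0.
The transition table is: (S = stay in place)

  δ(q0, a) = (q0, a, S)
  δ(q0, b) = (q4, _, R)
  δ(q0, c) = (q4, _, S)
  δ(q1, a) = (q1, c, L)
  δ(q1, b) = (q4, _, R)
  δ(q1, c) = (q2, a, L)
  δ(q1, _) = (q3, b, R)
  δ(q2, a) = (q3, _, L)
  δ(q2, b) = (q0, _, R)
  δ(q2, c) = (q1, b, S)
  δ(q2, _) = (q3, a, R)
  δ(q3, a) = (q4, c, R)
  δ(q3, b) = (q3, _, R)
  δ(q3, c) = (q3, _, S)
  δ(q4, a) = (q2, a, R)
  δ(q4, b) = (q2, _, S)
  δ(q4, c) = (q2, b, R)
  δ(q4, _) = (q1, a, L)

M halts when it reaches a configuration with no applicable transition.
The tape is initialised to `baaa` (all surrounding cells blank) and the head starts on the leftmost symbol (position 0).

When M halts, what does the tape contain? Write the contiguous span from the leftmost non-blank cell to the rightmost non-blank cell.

q0 | [b]aaa__   read b → write _, move R, go to q4
q4 | _[a]aa__   read a → write a, move R, go to q2
q2 | _a[a]a__   read a → write _, move L, go to q3
q3 | _[a]_a__   read a → write c, move R, go to q4
q4 | _c[_]a__   read _ → write a, move L, go to q1
q1 | _[c]aa__   read c → write a, move L, go to q2
q2 | [_]aaa__   read _ → write a, move R, go to q3
q3 | a[a]aa__   read a → write c, move R, go to q4
q4 | ac[a]a__   read a → write a, move R, go to q2
q2 | aca[a]__   read a → write _, move L, go to q3
q3 | ac[a]___   read a → write c, move R, go to q4
q4 | acc[_]__   read _ → write a, move L, go to q1
q1 | ac[c]a__   read c → write a, move L, go to q2
q2 | a[c]aa__   read c → write b, move S, go to q1
q1 | a[b]aa__   read b → write _, move R, go to q4
q4 | a_[a]a__   read a → write a, move R, go to q2
q2 | a_a[a]__   read a → write _, move L, go to q3
q3 | a_[a]___   read a → write c, move R, go to q4
q4 | a_c[_]__   read _ → write a, move L, go to q1
q1 | a_[c]a__   read c → write a, move L, go to q2
q2 | a[_]aa__   read _ → write a, move R, go to q3
q3 | aa[a]a__   read a → write c, move R, go to q4
q4 | aac[a]__   read a → write a, move R, go to q2
q2 | aaca[_]_   read _ → write a, move R, go to q3
q3 | aacaa[_]
The non-blank tape span at halt is aacaa.

aacaa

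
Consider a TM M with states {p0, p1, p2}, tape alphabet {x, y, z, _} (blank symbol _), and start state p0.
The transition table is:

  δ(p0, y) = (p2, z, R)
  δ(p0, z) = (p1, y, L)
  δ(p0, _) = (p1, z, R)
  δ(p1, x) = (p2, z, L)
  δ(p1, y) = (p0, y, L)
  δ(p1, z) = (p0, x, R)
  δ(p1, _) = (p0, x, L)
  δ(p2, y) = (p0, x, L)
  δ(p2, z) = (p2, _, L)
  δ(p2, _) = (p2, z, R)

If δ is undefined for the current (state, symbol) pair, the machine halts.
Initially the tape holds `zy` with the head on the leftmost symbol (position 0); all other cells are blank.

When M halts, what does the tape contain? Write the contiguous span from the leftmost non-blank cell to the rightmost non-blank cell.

zzxzxy

p0 | ____[z]y   read z → write y, move L, go to p1
p1 | ___[_]yy   read _ → write x, move L, go to p0
p0 | __[_]xyy   read _ → write z, move R, go to p1
p1 | __z[x]yy   read x → write z, move L, go to p2
p2 | __[z]zyy   read z → write _, move L, go to p2
p2 | _[_]_zyy   read _ → write z, move R, go to p2
p2 | _z[_]zyy   read _ → write z, move R, go to p2
p2 | _zz[z]yy   read z → write _, move L, go to p2
p2 | _z[z]_yy   read z → write _, move L, go to p2
p2 | _[z]__yy   read z → write _, move L, go to p2
p2 | [_]___yy   read _ → write z, move R, go to p2
p2 | z[_]__yy   read _ → write z, move R, go to p2
p2 | zz[_]_yy   read _ → write z, move R, go to p2
p2 | zzz[_]yy   read _ → write z, move R, go to p2
p2 | zzzz[y]y   read y → write x, move L, go to p0
p0 | zzz[z]xy   read z → write y, move L, go to p1
p1 | zz[z]yxy   read z → write x, move R, go to p0
p0 | zzx[y]xy   read y → write z, move R, go to p2
p2 | zzxz[x]y
The non-blank tape span at halt is zzxzxy.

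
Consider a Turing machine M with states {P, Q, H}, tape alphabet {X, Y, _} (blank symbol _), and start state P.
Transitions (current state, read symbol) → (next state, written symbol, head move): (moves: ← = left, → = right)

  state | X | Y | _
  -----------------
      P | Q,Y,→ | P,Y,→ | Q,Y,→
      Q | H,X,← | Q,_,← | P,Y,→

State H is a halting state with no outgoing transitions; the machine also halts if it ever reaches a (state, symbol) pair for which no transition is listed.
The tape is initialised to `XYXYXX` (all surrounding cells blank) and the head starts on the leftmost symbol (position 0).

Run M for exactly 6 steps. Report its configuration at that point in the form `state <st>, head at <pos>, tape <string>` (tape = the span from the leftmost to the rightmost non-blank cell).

state=P head=0 tape=_[X]YXYXX   (P,X)→(Q,Y,→)
state=Q head=1 tape=_Y[Y]XYXX   (Q,Y)→(Q,_,←)
state=Q head=0 tape=_[Y]_XYXX   (Q,Y)→(Q,_,←)
state=Q head=-1 tape=[_]__XYXX   (Q,_)→(P,Y,→)
state=P head=0 tape=Y[_]_XYXX   (P,_)→(Q,Y,→)
state=Q head=1 tape=YY[_]XYXX   (Q,_)→(P,Y,→)
state=P head=2 tape=YYY[X]YXX
After 6 steps: state P, head at 2, tape YYYXYXX.

state P, head at 2, tape YYYXYXX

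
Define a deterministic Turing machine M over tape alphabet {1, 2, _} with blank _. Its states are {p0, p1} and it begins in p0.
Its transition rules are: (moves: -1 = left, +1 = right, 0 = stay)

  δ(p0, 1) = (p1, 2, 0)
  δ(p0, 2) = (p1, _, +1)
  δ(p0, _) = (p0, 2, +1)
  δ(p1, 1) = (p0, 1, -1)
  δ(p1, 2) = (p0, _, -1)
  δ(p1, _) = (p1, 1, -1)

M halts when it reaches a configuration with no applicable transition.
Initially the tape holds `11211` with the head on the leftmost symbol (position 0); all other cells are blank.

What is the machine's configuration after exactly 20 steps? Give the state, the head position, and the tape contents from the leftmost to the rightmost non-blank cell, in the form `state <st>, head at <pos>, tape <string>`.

p0 | ___[1]1211   read 1 → write 2, move 0, go to p1
p1 | ___[2]1211   read 2 → write _, move -1, go to p0
p0 | __[_]_1211   read _ → write 2, move +1, go to p0
p0 | __2[_]1211   read _ → write 2, move +1, go to p0
p0 | __22[1]211   read 1 → write 2, move 0, go to p1
p1 | __22[2]211   read 2 → write _, move -1, go to p0
p0 | __2[2]_211   read 2 → write _, move +1, go to p1
p1 | __2_[_]211   read _ → write 1, move -1, go to p1
p1 | __2[_]1211   read _ → write 1, move -1, go to p1
p1 | __[2]11211   read 2 → write _, move -1, go to p0
p0 | _[_]_11211   read _ → write 2, move +1, go to p0
p0 | _2[_]11211   read _ → write 2, move +1, go to p0
p0 | _22[1]1211   read 1 → write 2, move 0, go to p1
p1 | _22[2]1211   read 2 → write _, move -1, go to p0
p0 | _2[2]_1211   read 2 → write _, move +1, go to p1
p1 | _2_[_]1211   read _ → write 1, move -1, go to p1
p1 | _2[_]11211   read _ → write 1, move -1, go to p1
p1 | _[2]111211   read 2 → write _, move -1, go to p0
p0 | [_]_111211   read _ → write 2, move +1, go to p0
p0 | 2[_]111211   read _ → write 2, move +1, go to p0
p0 | 22[1]11211
After 20 steps: state p0, head at -1, tape 22111211.

state p0, head at -1, tape 22111211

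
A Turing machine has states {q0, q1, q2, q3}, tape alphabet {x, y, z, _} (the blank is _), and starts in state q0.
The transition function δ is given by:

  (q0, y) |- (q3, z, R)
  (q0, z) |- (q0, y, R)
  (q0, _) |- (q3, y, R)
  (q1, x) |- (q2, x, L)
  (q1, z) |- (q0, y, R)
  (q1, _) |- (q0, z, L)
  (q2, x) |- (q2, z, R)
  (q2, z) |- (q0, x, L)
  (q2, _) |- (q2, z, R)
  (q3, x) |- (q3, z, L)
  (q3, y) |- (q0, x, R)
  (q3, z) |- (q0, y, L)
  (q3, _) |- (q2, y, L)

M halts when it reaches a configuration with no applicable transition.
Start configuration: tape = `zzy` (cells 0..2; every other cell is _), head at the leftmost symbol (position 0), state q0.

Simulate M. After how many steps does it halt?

q0 | [z]zy__   read z → write y, move R, go to q0
q0 | y[z]y__   read z → write y, move R, go to q0
q0 | yy[y]__   read y → write z, move R, go to q3
q3 | yyz[_]_   read _ → write y, move L, go to q2
q2 | yy[z]y_   read z → write x, move L, go to q0
q0 | y[y]xy_   read y → write z, move R, go to q3
q3 | yz[x]y_   read x → write z, move L, go to q3
q3 | y[z]zy_   read z → write y, move L, go to q0
q0 | [y]yzy_   read y → write z, move R, go to q3
q3 | z[y]zy_   read y → write x, move R, go to q0
q0 | zx[z]y_   read z → write y, move R, go to q0
q0 | zxy[y]_   read y → write z, move R, go to q3
q3 | zxyz[_]   read _ → write y, move L, go to q2
q2 | zxy[z]y   read z → write x, move L, go to q0
q0 | zx[y]xy   read y → write z, move R, go to q3
q3 | zxz[x]y   read x → write z, move L, go to q3
q3 | zx[z]zy   read z → write y, move L, go to q0
q0 | z[x]yzy
M halts after 17 transitions.

17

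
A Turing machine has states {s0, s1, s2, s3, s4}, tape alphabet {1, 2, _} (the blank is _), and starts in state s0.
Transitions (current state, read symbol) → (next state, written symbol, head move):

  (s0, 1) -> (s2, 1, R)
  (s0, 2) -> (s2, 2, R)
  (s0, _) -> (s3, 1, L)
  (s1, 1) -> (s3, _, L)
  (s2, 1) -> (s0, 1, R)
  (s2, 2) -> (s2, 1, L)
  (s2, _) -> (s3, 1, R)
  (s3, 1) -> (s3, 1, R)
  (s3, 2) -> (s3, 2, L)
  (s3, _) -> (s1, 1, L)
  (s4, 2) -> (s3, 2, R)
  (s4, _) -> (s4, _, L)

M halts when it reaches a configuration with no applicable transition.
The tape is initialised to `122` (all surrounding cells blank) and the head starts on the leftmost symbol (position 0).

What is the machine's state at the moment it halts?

s1

state=s0 head=0 tape=__[1]22__   (s0,1)→(s2,1,R)
state=s2 head=1 tape=__1[2]2__   (s2,2)→(s2,1,L)
state=s2 head=0 tape=__[1]12__   (s2,1)→(s0,1,R)
state=s0 head=1 tape=__1[1]2__   (s0,1)→(s2,1,R)
state=s2 head=2 tape=__11[2]__   (s2,2)→(s2,1,L)
state=s2 head=1 tape=__1[1]1__   (s2,1)→(s0,1,R)
state=s0 head=2 tape=__11[1]__   (s0,1)→(s2,1,R)
state=s2 head=3 tape=__111[_]_   (s2,_)→(s3,1,R)
state=s3 head=4 tape=__1111[_]   (s3,_)→(s1,1,L)
state=s1 head=3 tape=__111[1]1   (s1,1)→(s3,_,L)
state=s3 head=2 tape=__11[1]_1   (s3,1)→(s3,1,R)
state=s3 head=3 tape=__111[_]1   (s3,_)→(s1,1,L)
state=s1 head=2 tape=__11[1]11   (s1,1)→(s3,_,L)
state=s3 head=1 tape=__1[1]_11   (s3,1)→(s3,1,R)
state=s3 head=2 tape=__11[_]11   (s3,_)→(s1,1,L)
state=s1 head=1 tape=__1[1]111   (s1,1)→(s3,_,L)
state=s3 head=0 tape=__[1]_111   (s3,1)→(s3,1,R)
state=s3 head=1 tape=__1[_]111   (s3,_)→(s1,1,L)
state=s1 head=0 tape=__[1]1111   (s1,1)→(s3,_,L)
state=s3 head=-1 tape=_[_]_1111   (s3,_)→(s1,1,L)
state=s1 head=-2 tape=[_]1_1111
No transition is defined for (s1, _); M halts in state s1.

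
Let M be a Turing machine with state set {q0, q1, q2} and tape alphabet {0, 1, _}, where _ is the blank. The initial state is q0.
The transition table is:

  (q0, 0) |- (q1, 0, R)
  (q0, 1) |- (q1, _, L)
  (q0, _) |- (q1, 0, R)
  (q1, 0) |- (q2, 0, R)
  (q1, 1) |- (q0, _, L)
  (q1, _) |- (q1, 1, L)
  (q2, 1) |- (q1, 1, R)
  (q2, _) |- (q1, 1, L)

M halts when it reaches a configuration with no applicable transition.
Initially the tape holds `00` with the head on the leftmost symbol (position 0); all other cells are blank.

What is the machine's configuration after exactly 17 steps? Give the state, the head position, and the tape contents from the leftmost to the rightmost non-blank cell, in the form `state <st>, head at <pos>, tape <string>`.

q0 | [0]0__   read 0 → write 0, move R, go to q1
q1 | 0[0]__   read 0 → write 0, move R, go to q2
q2 | 00[_]_   read _ → write 1, move L, go to q1
q1 | 0[0]1_   read 0 → write 0, move R, go to q2
q2 | 00[1]_   read 1 → write 1, move R, go to q1
q1 | 001[_]   read _ → write 1, move L, go to q1
q1 | 00[1]1   read 1 → write _, move L, go to q0
q0 | 0[0]_1   read 0 → write 0, move R, go to q1
q1 | 00[_]1   read _ → write 1, move L, go to q1
q1 | 0[0]11   read 0 → write 0, move R, go to q2
q2 | 00[1]1   read 1 → write 1, move R, go to q1
q1 | 001[1]   read 1 → write _, move L, go to q0
q0 | 00[1]_   read 1 → write _, move L, go to q1
q1 | 0[0]__   read 0 → write 0, move R, go to q2
q2 | 00[_]_   read _ → write 1, move L, go to q1
q1 | 0[0]1_   read 0 → write 0, move R, go to q2
q2 | 00[1]_   read 1 → write 1, move R, go to q1
q1 | 001[_]
After 17 steps: state q1, head at 3, tape 001.

state q1, head at 3, tape 001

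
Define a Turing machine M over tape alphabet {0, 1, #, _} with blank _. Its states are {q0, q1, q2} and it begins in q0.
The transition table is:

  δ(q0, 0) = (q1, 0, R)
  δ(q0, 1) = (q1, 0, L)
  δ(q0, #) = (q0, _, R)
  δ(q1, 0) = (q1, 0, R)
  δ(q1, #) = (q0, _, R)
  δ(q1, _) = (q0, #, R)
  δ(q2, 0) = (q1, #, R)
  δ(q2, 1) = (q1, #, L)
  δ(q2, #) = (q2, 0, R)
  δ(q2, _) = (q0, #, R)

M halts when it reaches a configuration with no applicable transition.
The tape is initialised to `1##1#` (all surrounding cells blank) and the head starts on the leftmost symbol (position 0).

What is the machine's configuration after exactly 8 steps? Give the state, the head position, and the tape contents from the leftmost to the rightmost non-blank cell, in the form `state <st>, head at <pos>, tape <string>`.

q0 | _[1]##1#   read 1 → write 0, move L, go to q1
q1 | [_]0##1#   read _ → write #, move R, go to q0
q0 | #[0]##1#   read 0 → write 0, move R, go to q1
q1 | #0[#]#1#   read # → write _, move R, go to q0
q0 | #0_[#]1#   read # → write _, move R, go to q0
q0 | #0__[1]#   read 1 → write 0, move L, go to q1
q1 | #0_[_]0#   read _ → write #, move R, go to q0
q0 | #0_#[0]#   read 0 → write 0, move R, go to q1
q1 | #0_#0[#]
After 8 steps: state q1, head at 4, tape #0_#0#.

state q1, head at 4, tape #0_#0#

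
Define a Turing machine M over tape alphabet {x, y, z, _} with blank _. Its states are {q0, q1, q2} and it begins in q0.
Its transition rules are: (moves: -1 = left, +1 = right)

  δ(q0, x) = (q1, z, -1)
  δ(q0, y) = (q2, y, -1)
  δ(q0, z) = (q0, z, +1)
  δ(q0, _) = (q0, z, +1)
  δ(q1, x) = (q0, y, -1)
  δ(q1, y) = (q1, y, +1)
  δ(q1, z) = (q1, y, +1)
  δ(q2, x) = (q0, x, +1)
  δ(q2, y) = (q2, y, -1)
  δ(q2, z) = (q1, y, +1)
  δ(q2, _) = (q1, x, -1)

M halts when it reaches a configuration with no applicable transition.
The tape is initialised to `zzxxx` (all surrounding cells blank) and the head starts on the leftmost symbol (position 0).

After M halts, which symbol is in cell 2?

y

q0 | __[z]zxxx   read z → write z, move +1, go to q0
q0 | __z[z]xxx   read z → write z, move +1, go to q0
q0 | __zz[x]xx   read x → write z, move -1, go to q1
q1 | __z[z]zxx   read z → write y, move +1, go to q1
q1 | __zy[z]xx   read z → write y, move +1, go to q1
q1 | __zyy[x]x   read x → write y, move -1, go to q0
q0 | __zy[y]yx   read y → write y, move -1, go to q2
q2 | __z[y]yyx   read y → write y, move -1, go to q2
q2 | __[z]yyyx   read z → write y, move +1, go to q1
q1 | __y[y]yyx   read y → write y, move +1, go to q1
q1 | __yy[y]yx   read y → write y, move +1, go to q1
q1 | __yyy[y]x   read y → write y, move +1, go to q1
q1 | __yyyy[x]   read x → write y, move -1, go to q0
q0 | __yyy[y]y   read y → write y, move -1, go to q2
q2 | __yy[y]yy   read y → write y, move -1, go to q2
q2 | __y[y]yyy   read y → write y, move -1, go to q2
q2 | __[y]yyyy   read y → write y, move -1, go to q2
q2 | _[_]yyyyy   read _ → write x, move -1, go to q1
q1 | [_]xyyyyy
Cell 2 holds y when M halts.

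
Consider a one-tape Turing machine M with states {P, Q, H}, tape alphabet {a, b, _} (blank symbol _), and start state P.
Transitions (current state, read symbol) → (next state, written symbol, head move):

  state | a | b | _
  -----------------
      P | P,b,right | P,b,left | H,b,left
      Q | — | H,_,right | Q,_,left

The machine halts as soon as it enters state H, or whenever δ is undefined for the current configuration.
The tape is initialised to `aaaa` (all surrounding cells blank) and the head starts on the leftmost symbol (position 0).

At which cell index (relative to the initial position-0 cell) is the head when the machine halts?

P | [a]aaa_   read a → write b, move right, go to P
P | b[a]aa_   read a → write b, move right, go to P
P | bb[a]a_   read a → write b, move right, go to P
P | bbb[a]_   read a → write b, move right, go to P
P | bbbb[_]   read _ → write b, move left, go to H
H | bbb[b]b
At halt the head is at cell 3.

3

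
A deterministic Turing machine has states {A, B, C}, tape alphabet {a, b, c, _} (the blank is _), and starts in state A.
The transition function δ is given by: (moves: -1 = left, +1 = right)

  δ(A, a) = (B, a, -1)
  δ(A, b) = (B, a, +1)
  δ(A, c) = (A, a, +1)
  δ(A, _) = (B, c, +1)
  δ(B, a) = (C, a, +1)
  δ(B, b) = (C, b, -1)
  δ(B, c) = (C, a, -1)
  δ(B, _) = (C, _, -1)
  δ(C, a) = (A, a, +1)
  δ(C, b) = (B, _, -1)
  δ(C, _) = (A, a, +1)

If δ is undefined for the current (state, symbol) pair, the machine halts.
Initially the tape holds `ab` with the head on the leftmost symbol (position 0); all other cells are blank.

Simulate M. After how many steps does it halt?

A | __[a]b__   read a → write a, move -1, go to B
B | _[_]ab__   read _ → write _, move -1, go to C
C | [_]_ab__   read _ → write a, move +1, go to A
A | a[_]ab__   read _ → write c, move +1, go to B
B | ac[a]b__   read a → write a, move +1, go to C
C | aca[b]__   read b → write _, move -1, go to B
B | ac[a]___   read a → write a, move +1, go to C
C | aca[_]__   read _ → write a, move +1, go to A
A | acaa[_]_   read _ → write c, move +1, go to B
B | acaac[_]   read _ → write _, move -1, go to C
C | acaa[c]_
M halts after 10 transitions.

10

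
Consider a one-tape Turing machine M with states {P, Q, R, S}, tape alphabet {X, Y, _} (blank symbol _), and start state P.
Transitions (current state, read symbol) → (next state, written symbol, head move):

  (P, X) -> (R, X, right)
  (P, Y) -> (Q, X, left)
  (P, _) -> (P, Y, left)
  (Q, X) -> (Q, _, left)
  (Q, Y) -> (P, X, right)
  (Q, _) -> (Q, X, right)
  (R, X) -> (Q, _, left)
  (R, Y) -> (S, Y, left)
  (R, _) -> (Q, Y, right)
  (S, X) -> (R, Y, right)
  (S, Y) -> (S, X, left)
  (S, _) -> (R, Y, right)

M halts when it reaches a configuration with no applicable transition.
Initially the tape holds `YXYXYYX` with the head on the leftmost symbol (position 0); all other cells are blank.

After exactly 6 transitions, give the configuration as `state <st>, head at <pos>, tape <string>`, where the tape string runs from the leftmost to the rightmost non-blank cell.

state Q, head at 0, tape XX_XYXYYX

state=P head=0 tape=__[Y]XYXYYX   (P,Y)→(Q,X,left)
state=Q head=-1 tape=_[_]XXYXYYX   (Q,_)→(Q,X,right)
state=Q head=0 tape=_X[X]XYXYYX   (Q,X)→(Q,_,left)
state=Q head=-1 tape=_[X]_XYXYYX   (Q,X)→(Q,_,left)
state=Q head=-2 tape=[_]__XYXYYX   (Q,_)→(Q,X,right)
state=Q head=-1 tape=X[_]_XYXYYX   (Q,_)→(Q,X,right)
state=Q head=0 tape=XX[_]XYXYYX
After 6 steps: state Q, head at 0, tape XX_XYXYYX.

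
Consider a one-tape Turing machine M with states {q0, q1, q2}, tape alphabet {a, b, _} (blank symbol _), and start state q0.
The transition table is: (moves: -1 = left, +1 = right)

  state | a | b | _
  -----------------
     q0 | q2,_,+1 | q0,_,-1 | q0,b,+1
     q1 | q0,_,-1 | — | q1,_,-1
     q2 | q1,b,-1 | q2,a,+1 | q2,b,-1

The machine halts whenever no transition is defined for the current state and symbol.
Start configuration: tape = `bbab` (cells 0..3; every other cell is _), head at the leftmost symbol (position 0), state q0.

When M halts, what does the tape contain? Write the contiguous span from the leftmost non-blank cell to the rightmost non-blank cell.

bbbb_bb

state=q0 head=0 tape=__[b]bab_   (q0,b)→(q0,_,-1)
state=q0 head=-1 tape=_[_]_bab_   (q0,_)→(q0,b,+1)
state=q0 head=0 tape=_b[_]bab_   (q0,_)→(q0,b,+1)
state=q0 head=1 tape=_bb[b]ab_   (q0,b)→(q0,_,-1)
state=q0 head=0 tape=_b[b]_ab_   (q0,b)→(q0,_,-1)
state=q0 head=-1 tape=_[b]__ab_   (q0,b)→(q0,_,-1)
state=q0 head=-2 tape=[_]___ab_   (q0,_)→(q0,b,+1)
state=q0 head=-1 tape=b[_]__ab_   (q0,_)→(q0,b,+1)
state=q0 head=0 tape=bb[_]_ab_   (q0,_)→(q0,b,+1)
state=q0 head=1 tape=bbb[_]ab_   (q0,_)→(q0,b,+1)
state=q0 head=2 tape=bbbb[a]b_   (q0,a)→(q2,_,+1)
state=q2 head=3 tape=bbbb_[b]_   (q2,b)→(q2,a,+1)
state=q2 head=4 tape=bbbb_a[_]   (q2,_)→(q2,b,-1)
state=q2 head=3 tape=bbbb_[a]b   (q2,a)→(q1,b,-1)
state=q1 head=2 tape=bbbb[_]bb   (q1,_)→(q1,_,-1)
state=q1 head=1 tape=bbb[b]_bb
The non-blank tape span at halt is bbbb_bb.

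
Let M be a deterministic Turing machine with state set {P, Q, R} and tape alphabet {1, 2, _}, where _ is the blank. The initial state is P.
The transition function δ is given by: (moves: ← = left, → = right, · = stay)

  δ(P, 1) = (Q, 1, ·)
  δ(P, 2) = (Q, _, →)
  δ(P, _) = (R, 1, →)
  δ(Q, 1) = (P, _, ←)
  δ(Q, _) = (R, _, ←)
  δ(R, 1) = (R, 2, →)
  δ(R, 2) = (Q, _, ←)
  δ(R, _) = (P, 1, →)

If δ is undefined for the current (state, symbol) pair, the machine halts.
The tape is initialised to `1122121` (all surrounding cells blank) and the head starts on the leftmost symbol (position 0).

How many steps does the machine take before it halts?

15

P | __[1]122121   read 1 → write 1, move ·, go to Q
Q | __[1]122121   read 1 → write _, move ←, go to P
P | _[_]_122121   read _ → write 1, move →, go to R
R | _1[_]122121   read _ → write 1, move →, go to P
P | _11[1]22121   read 1 → write 1, move ·, go to Q
Q | _11[1]22121   read 1 → write _, move ←, go to P
P | _1[1]_22121   read 1 → write 1, move ·, go to Q
Q | _1[1]_22121   read 1 → write _, move ←, go to P
P | _[1]__22121   read 1 → write 1, move ·, go to Q
Q | _[1]__22121   read 1 → write _, move ←, go to P
P | [_]___22121   read _ → write 1, move →, go to R
R | 1[_]__22121   read _ → write 1, move →, go to P
P | 11[_]_22121   read _ → write 1, move →, go to R
R | 111[_]22121   read _ → write 1, move →, go to P
P | 1111[2]2121   read 2 → write _, move →, go to Q
Q | 1111_[2]121
M halts after 15 transitions.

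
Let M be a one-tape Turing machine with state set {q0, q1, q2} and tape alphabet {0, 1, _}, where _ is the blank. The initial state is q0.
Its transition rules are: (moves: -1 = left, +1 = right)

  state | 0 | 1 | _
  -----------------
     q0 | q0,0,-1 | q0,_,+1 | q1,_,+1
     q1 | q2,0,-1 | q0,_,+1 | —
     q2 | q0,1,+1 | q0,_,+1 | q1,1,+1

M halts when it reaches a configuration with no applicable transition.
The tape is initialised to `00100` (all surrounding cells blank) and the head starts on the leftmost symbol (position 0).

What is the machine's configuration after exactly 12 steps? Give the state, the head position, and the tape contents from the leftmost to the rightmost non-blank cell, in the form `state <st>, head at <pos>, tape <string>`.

state q0, head at 0, tape 00100

q0 | _[0]0100   read 0 → write 0, move -1, go to q0
q0 | [_]00100   read _ → write _, move +1, go to q1
q1 | _[0]0100   read 0 → write 0, move -1, go to q2
q2 | [_]00100   read _ → write 1, move +1, go to q1
q1 | 1[0]0100   read 0 → write 0, move -1, go to q2
q2 | [1]00100   read 1 → write _, move +1, go to q0
q0 | _[0]0100   read 0 → write 0, move -1, go to q0
q0 | [_]00100   read _ → write _, move +1, go to q1
q1 | _[0]0100   read 0 → write 0, move -1, go to q2
q2 | [_]00100   read _ → write 1, move +1, go to q1
q1 | 1[0]0100   read 0 → write 0, move -1, go to q2
q2 | [1]00100   read 1 → write _, move +1, go to q0
q0 | _[0]0100
After 12 steps: state q0, head at 0, tape 00100.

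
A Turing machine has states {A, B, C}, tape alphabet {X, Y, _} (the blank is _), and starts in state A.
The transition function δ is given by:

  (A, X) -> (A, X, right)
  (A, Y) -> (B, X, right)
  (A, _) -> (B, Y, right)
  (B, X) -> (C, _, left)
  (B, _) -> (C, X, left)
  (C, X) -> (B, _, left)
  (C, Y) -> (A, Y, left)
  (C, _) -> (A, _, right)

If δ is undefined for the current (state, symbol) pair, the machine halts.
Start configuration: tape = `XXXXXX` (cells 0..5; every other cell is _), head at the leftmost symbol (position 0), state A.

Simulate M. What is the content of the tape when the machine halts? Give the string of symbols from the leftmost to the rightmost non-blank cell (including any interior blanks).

YYX

A | __[X]XXXXX__   read X → write X, move right, go to A
A | __X[X]XXXX__   read X → write X, move right, go to A
A | __XX[X]XXX__   read X → write X, move right, go to A
A | __XXX[X]XX__   read X → write X, move right, go to A
A | __XXXX[X]X__   read X → write X, move right, go to A
A | __XXXXX[X]__   read X → write X, move right, go to A
A | __XXXXXX[_]_   read _ → write Y, move right, go to B
B | __XXXXXXY[_]   read _ → write X, move left, go to C
C | __XXXXXX[Y]X   read Y → write Y, move left, go to A
A | __XXXXX[X]YX   read X → write X, move right, go to A
A | __XXXXXX[Y]X   read Y → write X, move right, go to B
B | __XXXXXXX[X]   read X → write _, move left, go to C
C | __XXXXXX[X]_   read X → write _, move left, go to B
B | __XXXXX[X]__   read X → write _, move left, go to C
C | __XXXX[X]___   read X → write _, move left, go to B
B | __XXX[X]____   read X → write _, move left, go to C
C | __XX[X]_____   read X → write _, move left, go to B
B | __X[X]______   read X → write _, move left, go to C
C | __[X]_______   read X → write _, move left, go to B
B | _[_]________   read _ → write X, move left, go to C
C | [_]X________   read _ → write _, move right, go to A
A | _[X]________   read X → write X, move right, go to A
A | _X[_]_______   read _ → write Y, move right, go to B
B | _XY[_]______   read _ → write X, move left, go to C
C | _X[Y]X______   read Y → write Y, move left, go to A
A | _[X]YX______   read X → write X, move right, go to A
A | _X[Y]X______   read Y → write X, move right, go to B
B | _XX[X]______   read X → write _, move left, go to C
C | _X[X]_______   read X → write _, move left, go to B
B | _[X]________   read X → write _, move left, go to C
C | [_]_________   read _ → write _, move right, go to A
A | _[_]________   read _ → write Y, move right, go to B
B | _Y[_]_______   read _ → write X, move left, go to C
C | _[Y]X_______   read Y → write Y, move left, go to A
A | [_]YX_______   read _ → write Y, move right, go to B
B | Y[Y]X_______
The non-blank tape span at halt is YYX.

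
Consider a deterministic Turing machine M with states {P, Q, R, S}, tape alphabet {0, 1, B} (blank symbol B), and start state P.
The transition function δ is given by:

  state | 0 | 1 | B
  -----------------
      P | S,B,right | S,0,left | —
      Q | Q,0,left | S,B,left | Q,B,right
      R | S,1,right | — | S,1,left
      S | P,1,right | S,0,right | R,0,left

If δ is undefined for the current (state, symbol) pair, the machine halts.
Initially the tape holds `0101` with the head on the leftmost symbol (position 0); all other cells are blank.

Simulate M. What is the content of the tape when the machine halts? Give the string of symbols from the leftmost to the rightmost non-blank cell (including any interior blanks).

001

P | [0]101B   read 0 → write B, move right, go to S
S | B[1]01B   read 1 → write 0, move right, go to S
S | B0[0]1B   read 0 → write 1, move right, go to P
P | B01[1]B   read 1 → write 0, move left, go to S
S | B0[1]0B   read 1 → write 0, move right, go to S
S | B00[0]B   read 0 → write 1, move right, go to P
P | B001[B]
The non-blank tape span at halt is 001.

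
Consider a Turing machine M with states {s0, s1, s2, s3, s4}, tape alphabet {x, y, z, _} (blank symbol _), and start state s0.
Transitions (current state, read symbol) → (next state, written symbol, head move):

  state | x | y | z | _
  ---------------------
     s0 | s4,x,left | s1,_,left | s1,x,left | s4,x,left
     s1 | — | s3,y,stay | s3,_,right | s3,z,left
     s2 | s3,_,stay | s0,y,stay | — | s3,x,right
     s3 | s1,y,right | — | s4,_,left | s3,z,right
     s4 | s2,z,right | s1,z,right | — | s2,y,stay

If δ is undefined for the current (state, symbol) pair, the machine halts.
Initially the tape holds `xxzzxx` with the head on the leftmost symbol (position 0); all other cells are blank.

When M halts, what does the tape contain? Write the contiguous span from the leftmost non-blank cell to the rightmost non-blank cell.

state=s0 head=0 tape=___[x]xzzxx   (s0,x)→(s4,x,left)
state=s4 head=-1 tape=__[_]xxzzxx   (s4,_)→(s2,y,stay)
state=s2 head=-1 tape=__[y]xxzzxx   (s2,y)→(s0,y,stay)
state=s0 head=-1 tape=__[y]xxzzxx   (s0,y)→(s1,_,left)
state=s1 head=-2 tape=_[_]_xxzzxx   (s1,_)→(s3,z,left)
state=s3 head=-3 tape=[_]z_xxzzxx   (s3,_)→(s3,z,right)
state=s3 head=-2 tape=z[z]_xxzzxx   (s3,z)→(s4,_,left)
state=s4 head=-3 tape=[z]__xxzzxx
The non-blank tape span at halt is z__xxzzxx.

z__xxzzxx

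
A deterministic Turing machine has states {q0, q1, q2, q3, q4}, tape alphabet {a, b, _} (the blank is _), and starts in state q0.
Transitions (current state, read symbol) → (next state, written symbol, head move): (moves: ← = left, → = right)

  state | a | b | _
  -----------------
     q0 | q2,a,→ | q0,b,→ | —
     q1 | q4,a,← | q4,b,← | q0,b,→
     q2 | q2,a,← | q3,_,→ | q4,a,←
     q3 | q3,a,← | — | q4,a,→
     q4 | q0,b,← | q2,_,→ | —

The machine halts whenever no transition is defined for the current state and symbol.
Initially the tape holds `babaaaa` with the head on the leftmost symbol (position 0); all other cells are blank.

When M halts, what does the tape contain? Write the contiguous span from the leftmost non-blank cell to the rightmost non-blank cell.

q0 | [b]abaaaa__   read b → write b, move →, go to q0
q0 | b[a]baaaa__   read a → write a, move →, go to q2
q2 | ba[b]aaaa__   read b → write _, move →, go to q3
q3 | ba_[a]aaa__   read a → write a, move ←, go to q3
q3 | ba[_]aaaa__   read _ → write a, move →, go to q4
q4 | baa[a]aaa__   read a → write b, move ←, go to q0
q0 | ba[a]baaa__   read a → write a, move →, go to q2
q2 | baa[b]aaa__   read b → write _, move →, go to q3
q3 | baa_[a]aa__   read a → write a, move ←, go to q3
q3 | baa[_]aaa__   read _ → write a, move →, go to q4
q4 | baaa[a]aa__   read a → write b, move ←, go to q0
q0 | baa[a]baa__   read a → write a, move →, go to q2
q2 | baaa[b]aa__   read b → write _, move →, go to q3
q3 | baaa_[a]a__   read a → write a, move ←, go to q3
q3 | baaa[_]aa__   read _ → write a, move →, go to q4
q4 | baaaa[a]a__   read a → write b, move ←, go to q0
q0 | baaa[a]ba__   read a → write a, move →, go to q2
q2 | baaaa[b]a__   read b → write _, move →, go to q3
q3 | baaaa_[a]__   read a → write a, move ←, go to q3
q3 | baaaa[_]a__   read _ → write a, move →, go to q4
q4 | baaaaa[a]__   read a → write b, move ←, go to q0
q0 | baaaa[a]b__   read a → write a, move →, go to q2
q2 | baaaaa[b]__   read b → write _, move →, go to q3
q3 | baaaaa_[_]_   read _ → write a, move →, go to q4
q4 | baaaaa_a[_]
The non-blank tape span at halt is baaaaa_a.

baaaaa_a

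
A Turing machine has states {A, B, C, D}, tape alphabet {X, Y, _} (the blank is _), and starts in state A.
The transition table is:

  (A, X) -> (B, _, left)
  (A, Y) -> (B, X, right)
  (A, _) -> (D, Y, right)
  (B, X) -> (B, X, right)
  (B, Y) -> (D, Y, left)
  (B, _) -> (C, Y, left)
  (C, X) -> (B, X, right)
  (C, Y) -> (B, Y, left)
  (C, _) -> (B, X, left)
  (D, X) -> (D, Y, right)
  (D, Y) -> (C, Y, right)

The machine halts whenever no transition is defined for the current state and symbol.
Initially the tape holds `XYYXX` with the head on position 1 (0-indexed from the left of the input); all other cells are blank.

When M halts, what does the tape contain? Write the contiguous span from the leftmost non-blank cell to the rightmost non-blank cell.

state=A head=1 tape=_X[Y]YXX__   (A,Y)→(B,X,right)
state=B head=2 tape=_XX[Y]XX__   (B,Y)→(D,Y,left)
state=D head=1 tape=_X[X]YXX__   (D,X)→(D,Y,right)
state=D head=2 tape=_XY[Y]XX__   (D,Y)→(C,Y,right)
state=C head=3 tape=_XYY[X]X__   (C,X)→(B,X,right)
state=B head=4 tape=_XYYX[X]__   (B,X)→(B,X,right)
state=B head=5 tape=_XYYXX[_]_   (B,_)→(C,Y,left)
state=C head=4 tape=_XYYX[X]Y_   (C,X)→(B,X,right)
state=B head=5 tape=_XYYXX[Y]_   (B,Y)→(D,Y,left)
state=D head=4 tape=_XYYX[X]Y_   (D,X)→(D,Y,right)
state=D head=5 tape=_XYYXY[Y]_   (D,Y)→(C,Y,right)
state=C head=6 tape=_XYYXYY[_]   (C,_)→(B,X,left)
state=B head=5 tape=_XYYXY[Y]X   (B,Y)→(D,Y,left)
state=D head=4 tape=_XYYX[Y]YX   (D,Y)→(C,Y,right)
state=C head=5 tape=_XYYXY[Y]X   (C,Y)→(B,Y,left)
state=B head=4 tape=_XYYX[Y]YX   (B,Y)→(D,Y,left)
state=D head=3 tape=_XYY[X]YYX   (D,X)→(D,Y,right)
state=D head=4 tape=_XYYY[Y]YX   (D,Y)→(C,Y,right)
state=C head=5 tape=_XYYYY[Y]X   (C,Y)→(B,Y,left)
state=B head=4 tape=_XYYY[Y]YX   (B,Y)→(D,Y,left)
state=D head=3 tape=_XYY[Y]YYX   (D,Y)→(C,Y,right)
state=C head=4 tape=_XYYY[Y]YX   (C,Y)→(B,Y,left)
state=B head=3 tape=_XYY[Y]YYX   (B,Y)→(D,Y,left)
state=D head=2 tape=_XY[Y]YYYX   (D,Y)→(C,Y,right)
state=C head=3 tape=_XYY[Y]YYX   (C,Y)→(B,Y,left)
state=B head=2 tape=_XY[Y]YYYX   (B,Y)→(D,Y,left)
state=D head=1 tape=_X[Y]YYYYX   (D,Y)→(C,Y,right)
state=C head=2 tape=_XY[Y]YYYX   (C,Y)→(B,Y,left)
state=B head=1 tape=_X[Y]YYYYX   (B,Y)→(D,Y,left)
state=D head=0 tape=_[X]YYYYYX   (D,X)→(D,Y,right)
state=D head=1 tape=_Y[Y]YYYYX   (D,Y)→(C,Y,right)
state=C head=2 tape=_YY[Y]YYYX   (C,Y)→(B,Y,left)
state=B head=1 tape=_Y[Y]YYYYX   (B,Y)→(D,Y,left)
state=D head=0 tape=_[Y]YYYYYX   (D,Y)→(C,Y,right)
state=C head=1 tape=_Y[Y]YYYYX   (C,Y)→(B,Y,left)
state=B head=0 tape=_[Y]YYYYYX   (B,Y)→(D,Y,left)
state=D head=-1 tape=[_]YYYYYYX
The non-blank tape span at halt is YYYYYYX.

YYYYYYX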